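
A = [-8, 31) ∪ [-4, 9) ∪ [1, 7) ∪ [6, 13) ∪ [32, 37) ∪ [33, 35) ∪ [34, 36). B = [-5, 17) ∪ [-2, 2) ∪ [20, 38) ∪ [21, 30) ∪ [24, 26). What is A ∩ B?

[-5, 17) ∪ [20, 31) ∪ [32, 37)

Merge the first list: [-8, 31), [32, 37).
Merge the second list: [-5, 17), [20, 38).
[-8, 31) meets the second set on [-5, 17), [20, 31).
[32, 37) meets the second set on [32, 37).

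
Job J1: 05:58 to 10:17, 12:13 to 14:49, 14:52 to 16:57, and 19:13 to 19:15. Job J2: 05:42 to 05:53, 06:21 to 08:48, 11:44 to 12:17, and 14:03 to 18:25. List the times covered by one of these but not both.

A but not B: 05:58–06:21, 08:48–10:17, 12:17–14:03, 19:13–19:15.
B but not A: 05:42–05:53, 11:44–12:13, 14:49–14:52, 16:57–18:25.
Combining gives A △ B.

05:42–05:53, 05:58–06:21, 08:48–10:17, 11:44–12:13, 12:17–14:03, 14:49–14:52, 16:57–18:25, 19:13–19:15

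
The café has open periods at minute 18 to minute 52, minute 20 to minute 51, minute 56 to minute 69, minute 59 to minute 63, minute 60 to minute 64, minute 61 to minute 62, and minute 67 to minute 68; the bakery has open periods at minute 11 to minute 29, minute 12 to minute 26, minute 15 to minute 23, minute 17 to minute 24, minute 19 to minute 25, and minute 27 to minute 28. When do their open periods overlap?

A, merged: minute 18 to minute 52, minute 56 to minute 69.
B, merged: minute 11 to minute 29.
minute 18 to minute 52 ∩ B → minute 18 to minute 29.
minute 56 to minute 69 meets no B interval.

minute 18 to minute 29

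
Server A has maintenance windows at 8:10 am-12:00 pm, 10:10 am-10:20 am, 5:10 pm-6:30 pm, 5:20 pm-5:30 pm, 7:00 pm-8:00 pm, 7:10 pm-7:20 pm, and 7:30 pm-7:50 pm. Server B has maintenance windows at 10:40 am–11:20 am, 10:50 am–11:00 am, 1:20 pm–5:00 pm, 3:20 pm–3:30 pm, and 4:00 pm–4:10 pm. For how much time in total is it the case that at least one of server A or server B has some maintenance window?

9 h 50 min

First set merges to 8:10 am–12:00 pm, 5:10 pm–6:30 pm, 7:00 pm–8:00 pm.
Second set merges to 10:40 am–11:20 am, 1:20 pm–5:00 pm.
A ∪ B = 8:10 am–12:00 pm, 1:20 pm–5:00 pm, 5:10 pm–6:30 pm, 7:00 pm–8:00 pm.
Total: 3 h 50 min + 3 h 40 min + 1 h 20 min + 1 h = 9 h 50 min.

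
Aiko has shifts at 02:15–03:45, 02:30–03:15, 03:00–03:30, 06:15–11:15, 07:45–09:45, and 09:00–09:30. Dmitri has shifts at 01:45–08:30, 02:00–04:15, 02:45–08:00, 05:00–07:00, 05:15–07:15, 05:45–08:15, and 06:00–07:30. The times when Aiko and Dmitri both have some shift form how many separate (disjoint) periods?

Merge the first list: 02:15–03:45, 06:15–11:15.
Merge the second list: 01:45–08:30.
A ∩ B = 02:15–03:45, 06:15–08:30.
That is 2 disjoint pieces.

2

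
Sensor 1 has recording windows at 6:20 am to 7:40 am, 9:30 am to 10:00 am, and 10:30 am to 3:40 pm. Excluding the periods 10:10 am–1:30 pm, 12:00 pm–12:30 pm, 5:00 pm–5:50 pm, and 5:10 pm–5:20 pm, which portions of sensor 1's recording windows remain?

Merge the second list: 10:10 am–1:30 pm, 5:00 pm–5:50 pm.
6:20 am–7:40 am is untouched.
9:30 am–10:00 am is untouched.
10:30 am–3:40 pm with B removed leaves 1:30 pm–3:40 pm.

6:20 am–7:40 am, 9:30 am–10:00 am, 1:30 pm–3:40 pm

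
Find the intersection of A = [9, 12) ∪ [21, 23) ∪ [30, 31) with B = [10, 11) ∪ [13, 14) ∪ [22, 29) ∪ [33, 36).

[9, 12) ∩ B → [10, 11).
[21, 23) ∩ B → [22, 23).
[30, 31) meets no B interval.

[10, 11) ∪ [22, 23)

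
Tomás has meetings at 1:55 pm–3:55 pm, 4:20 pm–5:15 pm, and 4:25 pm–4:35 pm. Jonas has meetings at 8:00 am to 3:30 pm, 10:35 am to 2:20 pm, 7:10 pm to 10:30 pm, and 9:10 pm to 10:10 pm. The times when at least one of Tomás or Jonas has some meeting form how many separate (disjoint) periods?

First set merges to 1:55 pm–3:55 pm, 4:20 pm–5:15 pm.
Second set merges to 8:00 am–3:30 pm, 7:10 pm–10:30 pm.
A ∪ B = 8:00 am–3:55 pm, 4:20 pm–5:15 pm, 7:10 pm–10:30 pm.
That is 3 disjoint pieces.

3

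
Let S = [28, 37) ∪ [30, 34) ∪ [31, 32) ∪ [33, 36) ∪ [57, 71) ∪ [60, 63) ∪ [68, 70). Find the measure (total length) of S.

Merged: [28, 37), [57, 71).
Lengths: 9 + 14 = 23.

23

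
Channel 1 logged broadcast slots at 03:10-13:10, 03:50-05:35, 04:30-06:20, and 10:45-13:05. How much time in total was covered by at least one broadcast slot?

Merged: 03:10–13:10.
Length: 10 h.

10 h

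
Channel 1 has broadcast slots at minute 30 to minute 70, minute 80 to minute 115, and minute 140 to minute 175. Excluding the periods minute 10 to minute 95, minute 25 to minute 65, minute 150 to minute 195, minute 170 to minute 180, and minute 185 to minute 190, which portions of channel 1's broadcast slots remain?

minute 95 to minute 115, minute 140 to minute 150

B, merged: minute 10 to minute 95, minute 150 to minute 195.
minute 30 to minute 70: entirely removed.
minute 80 to minute 115 \ B = minute 95 to minute 115.
minute 140 to minute 175 \ B = minute 140 to minute 150.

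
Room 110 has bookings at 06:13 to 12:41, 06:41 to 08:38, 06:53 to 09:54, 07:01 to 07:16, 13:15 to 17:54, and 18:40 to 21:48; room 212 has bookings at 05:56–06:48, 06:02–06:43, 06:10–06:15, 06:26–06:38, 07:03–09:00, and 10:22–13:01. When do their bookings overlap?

A, merged: 06:13–12:41, 13:15–17:54, 18:40–21:48.
B, merged: 05:56–06:48, 07:03–09:00, 10:22–13:01.
06:13–12:41 overlaps B on 06:13–06:48, 07:03–09:00, 10:22–12:41.
13:15–17:54 falls entirely outside B.
18:40–21:48 falls entirely outside B.

06:13–06:48, 07:03–09:00, 10:22–12:41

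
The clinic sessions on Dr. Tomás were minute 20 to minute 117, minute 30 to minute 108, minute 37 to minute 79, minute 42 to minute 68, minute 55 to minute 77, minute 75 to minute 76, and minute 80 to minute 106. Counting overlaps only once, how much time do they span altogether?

97 minutes

Merged: minute 20 to minute 117.
Length: 97 minutes.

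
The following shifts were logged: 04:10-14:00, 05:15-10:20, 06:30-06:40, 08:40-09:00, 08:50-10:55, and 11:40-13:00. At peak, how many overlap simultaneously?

4

At 08:50, 4 of the intervals are simultaneously active.
No point has more.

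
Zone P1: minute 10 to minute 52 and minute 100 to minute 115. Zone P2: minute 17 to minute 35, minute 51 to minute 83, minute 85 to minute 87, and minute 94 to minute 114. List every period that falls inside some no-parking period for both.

minute 17 to minute 35, minute 51 to minute 52, minute 100 to minute 114

minute 10 to minute 52 meets the second set on minute 17 to minute 35, minute 51 to minute 52.
minute 100 to minute 115 meets the second set on minute 100 to minute 114.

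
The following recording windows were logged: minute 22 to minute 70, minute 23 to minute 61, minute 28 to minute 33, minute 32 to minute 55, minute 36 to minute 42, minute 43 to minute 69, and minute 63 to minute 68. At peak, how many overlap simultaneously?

Sweep endpoints in order; track running count of active intervals.
Peak of 4 reached at minute 32.

4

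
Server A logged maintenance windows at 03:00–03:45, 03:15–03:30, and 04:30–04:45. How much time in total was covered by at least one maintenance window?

Merged: 03:00–03:45, 04:30–04:45.
Lengths: 45 min + 15 min = 1 h.

1 h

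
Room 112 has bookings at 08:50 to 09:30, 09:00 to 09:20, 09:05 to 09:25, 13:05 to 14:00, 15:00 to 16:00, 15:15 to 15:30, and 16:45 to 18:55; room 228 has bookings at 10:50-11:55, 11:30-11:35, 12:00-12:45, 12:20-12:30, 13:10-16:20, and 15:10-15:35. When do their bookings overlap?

13:10–14:00, 15:00–16:00

Merge the first list: 08:50–09:30, 13:05–14:00, 15:00–16:00, 16:45–18:55.
Merge the second list: 10:50–11:55, 12:00–12:45, 13:10–16:20.
08:50–09:30 falls entirely outside B.
13:05–14:00 overlaps B on 13:10–14:00.
15:00–16:00 overlaps B on 15:00–16:00.
16:45–18:55 falls entirely outside B.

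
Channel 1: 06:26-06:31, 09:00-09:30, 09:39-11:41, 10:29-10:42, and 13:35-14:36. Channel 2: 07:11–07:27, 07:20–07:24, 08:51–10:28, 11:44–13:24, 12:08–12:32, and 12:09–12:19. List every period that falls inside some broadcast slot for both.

09:00–09:30, 09:39–10:28

A, merged: 06:26–06:31, 09:00–09:30, 09:39–11:41, 13:35–14:36.
B, merged: 07:11–07:27, 08:51–10:28, 11:44–13:24.
06:26–06:31: no overlap with the second set.
09:00–09:30 meets the second set on 09:00–09:30.
09:39–11:41 meets the second set on 09:39–10:28.
13:35–14:36: no overlap with the second set.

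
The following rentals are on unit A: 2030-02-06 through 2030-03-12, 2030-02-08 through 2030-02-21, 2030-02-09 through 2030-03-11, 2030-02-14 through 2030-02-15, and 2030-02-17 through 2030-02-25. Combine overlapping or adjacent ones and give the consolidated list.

2030-02-08 through 2030-02-21 overlaps/touches 2030-02-06 through 2030-03-12 → extend to 2030-02-06 through 2030-03-12.
2030-02-09 through 2030-03-11 overlaps/touches 2030-02-06 through 2030-03-12 → extend to 2030-02-06 through 2030-03-12.
2030-02-14 through 2030-02-15 overlaps/touches 2030-02-06 through 2030-03-12 → extend to 2030-02-06 through 2030-03-12.
2030-02-17 through 2030-02-25 overlaps/touches 2030-02-06 through 2030-03-12 → extend to 2030-02-06 through 2030-03-12.

2030-02-06 through 2030-03-12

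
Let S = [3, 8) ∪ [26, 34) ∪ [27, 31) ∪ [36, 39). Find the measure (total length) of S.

Merged: [3, 8), [26, 34), [36, 39).
Lengths: 5 + 8 + 3 = 16.

16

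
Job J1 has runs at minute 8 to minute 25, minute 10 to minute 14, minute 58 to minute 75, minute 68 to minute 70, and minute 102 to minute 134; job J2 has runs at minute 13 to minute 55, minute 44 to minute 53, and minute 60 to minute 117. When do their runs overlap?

A, merged: minute 8 to minute 25, minute 58 to minute 75, minute 102 to minute 134.
B, merged: minute 13 to minute 55, minute 60 to minute 117.
minute 8 to minute 25 ∩ B → minute 13 to minute 25.
minute 58 to minute 75 ∩ B → minute 60 to minute 75.
minute 102 to minute 134 ∩ B → minute 102 to minute 117.

minute 13 to minute 25, minute 60 to minute 75, minute 102 to minute 117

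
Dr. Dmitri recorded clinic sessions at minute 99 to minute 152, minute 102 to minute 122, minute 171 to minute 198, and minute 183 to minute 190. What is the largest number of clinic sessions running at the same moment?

Sweep endpoints in order; track running count of active intervals.
Peak of 2 reached at minute 102.

2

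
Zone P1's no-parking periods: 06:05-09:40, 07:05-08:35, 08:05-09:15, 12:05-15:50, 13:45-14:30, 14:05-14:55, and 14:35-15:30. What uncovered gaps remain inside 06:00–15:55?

06:00-06:05, 09:40-12:05, 15:50-15:55

Covered (merged): 06:05-09:40, 12:05-15:50.
Complement within 06:00-15:55: 06:00-06:05, 09:40-12:05, 15:50-15:55.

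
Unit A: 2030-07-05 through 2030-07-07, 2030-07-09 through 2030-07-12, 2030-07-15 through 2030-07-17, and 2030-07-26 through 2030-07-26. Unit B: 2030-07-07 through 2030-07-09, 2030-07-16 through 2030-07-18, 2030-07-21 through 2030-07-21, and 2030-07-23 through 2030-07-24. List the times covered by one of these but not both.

2030-07-05 through 2030-07-06, 2030-07-08 through 2030-07-08, 2030-07-10 through 2030-07-12, 2030-07-15 through 2030-07-15, 2030-07-18 through 2030-07-18, 2030-07-21 through 2030-07-21, 2030-07-23 through 2030-07-24, 2030-07-26 through 2030-07-26

Only in the first: 2030-07-05 through 2030-07-06, 2030-07-10 through 2030-07-12, 2030-07-15 through 2030-07-15, 2030-07-26 through 2030-07-26.
Only in the second: 2030-07-08 through 2030-07-08, 2030-07-18 through 2030-07-18, 2030-07-21 through 2030-07-21, 2030-07-23 through 2030-07-24.
Together these are the periods covered by exactly one.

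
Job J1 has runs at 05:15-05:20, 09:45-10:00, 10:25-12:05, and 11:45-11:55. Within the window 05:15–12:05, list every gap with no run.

Covered (merged): 05:15-05:20, 09:45-10:00, 10:25-12:05.
Uncovered inside 05:15-12:05: 05:20-09:45, 10:00-10:25.

05:20-09:45, 10:00-10:25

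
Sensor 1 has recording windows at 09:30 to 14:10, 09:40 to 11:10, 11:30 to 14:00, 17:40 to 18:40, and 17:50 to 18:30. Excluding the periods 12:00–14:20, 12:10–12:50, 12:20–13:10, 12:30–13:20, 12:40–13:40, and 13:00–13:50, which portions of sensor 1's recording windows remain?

Merge the first list: 09:30–14:10, 17:40–18:40.
Merge the second list: 12:00–14:20.
09:30–14:10 with B removed leaves 09:30–12:00.
17:40–18:40 is untouched.

09:30–12:00, 17:40–18:40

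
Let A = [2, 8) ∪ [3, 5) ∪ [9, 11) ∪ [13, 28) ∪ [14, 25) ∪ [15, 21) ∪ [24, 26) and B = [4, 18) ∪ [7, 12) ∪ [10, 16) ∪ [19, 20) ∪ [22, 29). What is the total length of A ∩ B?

18

A, merged: [2, 8), [9, 11), [13, 28).
B, merged: [4, 18), [19, 20), [22, 29).
A ∩ B = [4, 8), [9, 11), [13, 18), [19, 20), [22, 28).
Total: 4 + 2 + 5 + 1 + 6 = 18.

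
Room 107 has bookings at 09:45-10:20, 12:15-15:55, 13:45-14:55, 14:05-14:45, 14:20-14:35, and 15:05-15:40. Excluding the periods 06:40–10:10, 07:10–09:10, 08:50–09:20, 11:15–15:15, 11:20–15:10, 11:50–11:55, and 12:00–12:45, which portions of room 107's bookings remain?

10:10–10:20, 15:15–15:55

First set merges to 09:45–10:20, 12:15–15:55.
Second set merges to 06:40–10:10, 11:15–15:15.
09:45–10:20 \ B = 10:10–10:20.
12:15–15:55 \ B = 15:15–15:55.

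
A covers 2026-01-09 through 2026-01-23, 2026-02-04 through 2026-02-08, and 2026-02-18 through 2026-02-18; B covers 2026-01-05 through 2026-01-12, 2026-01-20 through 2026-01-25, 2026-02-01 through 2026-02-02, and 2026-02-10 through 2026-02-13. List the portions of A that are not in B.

2026-01-13 through 2026-01-19, 2026-02-04 through 2026-02-08, 2026-02-18 through 2026-02-18

2026-01-09 through 2026-01-23 \ B = 2026-01-13 through 2026-01-19.
2026-02-04 through 2026-02-08: nothing removed.
2026-02-18 through 2026-02-18: nothing removed.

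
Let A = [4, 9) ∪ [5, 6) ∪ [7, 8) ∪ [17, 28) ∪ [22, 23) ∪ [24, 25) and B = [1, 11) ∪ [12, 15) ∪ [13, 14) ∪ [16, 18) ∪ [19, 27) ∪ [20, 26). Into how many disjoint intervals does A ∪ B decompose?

Merge the first list: [4, 9), [17, 28).
Merge the second list: [1, 11), [12, 15), [16, 18), [19, 27).
A ∪ B = [1, 11), [12, 15), [16, 28).
That is 3 disjoint pieces.

3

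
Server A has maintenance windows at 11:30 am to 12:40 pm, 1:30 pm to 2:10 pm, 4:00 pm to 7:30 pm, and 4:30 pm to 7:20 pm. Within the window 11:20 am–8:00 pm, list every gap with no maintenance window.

11:20 am-11:30 am, 12:40 pm-1:30 pm, 2:10 pm-4:00 pm, 7:30 pm-8:00 pm

Covered (merged): 11:30 am-12:40 pm, 1:30 pm-2:10 pm, 4:00 pm-7:30 pm.
Uncovered inside 11:20 am-8:00 pm: 11:20 am-11:30 am, 12:40 pm-1:30 pm, 2:10 pm-4:00 pm, 7:30 pm-8:00 pm.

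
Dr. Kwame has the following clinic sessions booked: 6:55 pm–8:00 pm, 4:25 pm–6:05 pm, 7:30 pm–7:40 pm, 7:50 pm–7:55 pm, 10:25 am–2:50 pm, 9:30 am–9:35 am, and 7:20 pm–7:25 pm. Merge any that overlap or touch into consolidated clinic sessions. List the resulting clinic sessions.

9:30 am–9:35 am, 10:25 am–2:50 pm, 4:25 pm–6:05 pm, 6:55 pm–8:00 pm

Sort by start: 9:30 am–9:35 am, 10:25 am–2:50 pm, 4:25 pm–6:05 pm, 6:55 pm–8:00 pm, 7:20 pm–7:25 pm, 7:30 pm–7:40 pm, 7:50 pm–7:55 pm.
10:25 am–2:50 pm is disjoint → start new block.
4:25 pm–6:05 pm is disjoint → start new block.
6:55 pm–8:00 pm is disjoint → start new block.
7:20 pm–7:25 pm overlaps/touches 6:55 pm–8:00 pm → extend to 6:55 pm–8:00 pm.
7:30 pm–7:40 pm overlaps/touches 6:55 pm–8:00 pm → extend to 6:55 pm–8:00 pm.
7:50 pm–7:55 pm overlaps/touches 6:55 pm–8:00 pm → extend to 6:55 pm–8:00 pm.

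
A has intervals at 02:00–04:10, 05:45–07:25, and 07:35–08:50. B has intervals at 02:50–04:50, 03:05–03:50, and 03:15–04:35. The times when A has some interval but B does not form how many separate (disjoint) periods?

3

Merge the second list: 02:50-04:50.
A \ B = 02:00-02:50, 05:45-07:25, 07:35-08:50.
That is 3 disjoint pieces.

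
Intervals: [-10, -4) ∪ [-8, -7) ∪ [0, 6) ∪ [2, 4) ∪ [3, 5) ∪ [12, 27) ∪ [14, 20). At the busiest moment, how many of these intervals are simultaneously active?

3

Walk the sorted start/end points keeping a running depth.
The depth first hits 3 at 3.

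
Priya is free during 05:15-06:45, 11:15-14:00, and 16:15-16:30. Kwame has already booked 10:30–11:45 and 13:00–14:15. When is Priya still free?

05:15–06:45: no B overlap → unchanged.
11:15–14:00 minus B → 11:45–13:00.
16:15–16:30: no B overlap → unchanged.

05:15–06:45, 11:45–13:00, 16:15–16:30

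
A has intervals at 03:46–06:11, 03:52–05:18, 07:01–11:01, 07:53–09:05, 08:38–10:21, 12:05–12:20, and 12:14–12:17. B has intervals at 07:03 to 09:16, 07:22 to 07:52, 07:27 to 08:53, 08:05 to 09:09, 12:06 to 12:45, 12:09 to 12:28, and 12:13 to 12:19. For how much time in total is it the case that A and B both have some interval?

2 h 27 min

First set merges to 03:46–06:11, 07:01–11:01, 12:05–12:20.
Second set merges to 07:03–09:16, 12:06–12:45.
A ∩ B = 07:03–09:16, 12:06–12:20.
Total: 2 h 13 min + 14 min = 2 h 27 min.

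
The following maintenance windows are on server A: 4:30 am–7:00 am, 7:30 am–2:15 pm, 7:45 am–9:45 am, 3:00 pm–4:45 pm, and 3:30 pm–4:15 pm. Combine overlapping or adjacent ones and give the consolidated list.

4:30 am–7:00 am, 7:30 am–2:15 pm, 3:00 pm–4:45 pm

7:30 am–2:15 pm is disjoint → start new block.
7:45 am–9:45 am overlaps/touches 7:30 am–2:15 pm → extend to 7:30 am–2:15 pm.
3:00 pm–4:45 pm is disjoint → start new block.
3:30 pm–4:15 pm overlaps/touches 3:00 pm–4:45 pm → extend to 3:00 pm–4:45 pm.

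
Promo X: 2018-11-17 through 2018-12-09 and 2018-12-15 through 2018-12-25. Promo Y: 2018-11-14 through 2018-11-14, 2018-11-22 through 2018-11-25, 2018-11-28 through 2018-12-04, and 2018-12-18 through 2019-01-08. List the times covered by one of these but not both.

2018-11-14 through 2018-11-14, 2018-11-17 through 2018-11-21, 2018-11-26 through 2018-11-27, 2018-12-05 through 2018-12-09, 2018-12-15 through 2018-12-17, 2018-12-26 through 2019-01-08

A but not B: 2018-11-17 through 2018-11-21, 2018-11-26 through 2018-11-27, 2018-12-05 through 2018-12-09, 2018-12-15 through 2018-12-17.
B but not A: 2018-11-14 through 2018-11-14, 2018-12-26 through 2019-01-08.
Combining gives A △ B.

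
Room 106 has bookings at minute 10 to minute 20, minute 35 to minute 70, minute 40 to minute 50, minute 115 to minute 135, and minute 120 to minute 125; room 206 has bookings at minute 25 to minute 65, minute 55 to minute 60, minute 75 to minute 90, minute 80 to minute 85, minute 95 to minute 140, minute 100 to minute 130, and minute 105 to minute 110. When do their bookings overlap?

minute 35 to minute 65, minute 115 to minute 135

Merge the first list: minute 10 to minute 20, minute 35 to minute 70, minute 115 to minute 135.
Merge the second list: minute 25 to minute 65, minute 75 to minute 90, minute 95 to minute 140.
minute 10 to minute 20: no overlap with the second set.
minute 35 to minute 70 meets the second set on minute 35 to minute 65.
minute 115 to minute 135 meets the second set on minute 115 to minute 135.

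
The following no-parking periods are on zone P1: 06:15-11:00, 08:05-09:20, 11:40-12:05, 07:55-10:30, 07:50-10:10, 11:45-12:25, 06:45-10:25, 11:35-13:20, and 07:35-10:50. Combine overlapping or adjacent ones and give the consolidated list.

06:15–11:00, 11:35–13:20

Sort by start: 06:15–11:00, 06:45–10:25, 07:35–10:50, 07:50–10:10, 07:55–10:30, 08:05–09:20, 11:35–13:20, 11:40–12:05, 11:45–12:25.
06:45–10:25 overlaps/touches 06:15–11:00 → extend to 06:15–11:00.
07:35–10:50 overlaps/touches 06:15–11:00 → extend to 06:15–11:00.
07:50–10:10 overlaps/touches 06:15–11:00 → extend to 06:15–11:00.
07:55–10:30 overlaps/touches 06:15–11:00 → extend to 06:15–11:00.
08:05–09:20 overlaps/touches 06:15–11:00 → extend to 06:15–11:00.
11:35–13:20 is disjoint → start new block.
11:40–12:05 overlaps/touches 11:35–13:20 → extend to 11:35–13:20.
11:45–12:25 overlaps/touches 11:35–13:20 → extend to 11:35–13:20.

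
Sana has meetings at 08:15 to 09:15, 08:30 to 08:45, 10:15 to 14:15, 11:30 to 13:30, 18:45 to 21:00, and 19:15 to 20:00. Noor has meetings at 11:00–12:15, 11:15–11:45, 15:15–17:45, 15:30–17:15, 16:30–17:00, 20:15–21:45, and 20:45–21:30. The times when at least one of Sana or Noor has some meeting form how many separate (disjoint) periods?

4

A, merged: 08:15–09:15, 10:15–14:15, 18:45–21:00.
B, merged: 11:00–12:15, 15:15–17:45, 20:15–21:45.
A ∪ B = 08:15–09:15, 10:15–14:15, 15:15–17:45, 18:45–21:45.
That is 4 disjoint pieces.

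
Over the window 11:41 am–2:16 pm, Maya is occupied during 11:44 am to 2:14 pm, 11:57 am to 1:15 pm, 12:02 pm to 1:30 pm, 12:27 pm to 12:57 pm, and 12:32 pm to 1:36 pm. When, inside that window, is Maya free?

After merging, the occupied span is 11:44 am–2:14 pm.
Complement within 11:41 am–2:16 pm: 11:41 am–11:44 am, 2:14 pm–2:16 pm.

11:41 am–11:44 am, 2:14 pm–2:16 pm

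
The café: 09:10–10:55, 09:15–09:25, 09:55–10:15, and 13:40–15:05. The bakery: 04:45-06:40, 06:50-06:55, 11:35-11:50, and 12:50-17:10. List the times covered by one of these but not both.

A, merged: 09:10–10:55, 13:40–15:05.
Only in the first: 09:10–10:55.
Only in the second: 04:45–06:40, 06:50–06:55, 11:35–11:50, 12:50–13:40, 15:05–17:10.
Together these are the periods covered by exactly one.

04:45–06:40, 06:50–06:55, 09:10–10:55, 11:35–11:50, 12:50–13:40, 15:05–17:10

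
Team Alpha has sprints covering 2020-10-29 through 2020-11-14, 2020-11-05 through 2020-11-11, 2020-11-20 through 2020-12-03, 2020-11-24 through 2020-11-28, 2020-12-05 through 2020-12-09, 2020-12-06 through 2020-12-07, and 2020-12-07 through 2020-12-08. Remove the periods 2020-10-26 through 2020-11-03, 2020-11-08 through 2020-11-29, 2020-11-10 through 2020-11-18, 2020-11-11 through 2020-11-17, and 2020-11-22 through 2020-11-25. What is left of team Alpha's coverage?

2020-11-04 through 2020-11-07, 2020-11-30 through 2020-12-03, 2020-12-05 through 2020-12-09

A, merged: 2020-10-29 through 2020-11-14, 2020-11-20 through 2020-12-03, 2020-12-05 through 2020-12-09.
B, merged: 2020-10-26 through 2020-11-03, 2020-11-08 through 2020-11-29.
2020-10-29 through 2020-11-14 minus B → 2020-11-04 through 2020-11-07.
2020-11-20 through 2020-12-03 minus B → 2020-11-30 through 2020-12-03.
2020-12-05 through 2020-12-09: no B overlap → unchanged.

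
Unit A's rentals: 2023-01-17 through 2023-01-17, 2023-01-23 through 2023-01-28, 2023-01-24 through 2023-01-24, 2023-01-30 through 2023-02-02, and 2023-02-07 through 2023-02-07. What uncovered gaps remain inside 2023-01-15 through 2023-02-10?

After merging, the occupied span is 2023-01-17 through 2023-01-17, 2023-01-23 through 2023-01-28, 2023-01-30 through 2023-02-02, 2023-02-07 through 2023-02-07.
Complement within 2023-01-15 through 2023-02-10: 2023-01-15 through 2023-01-16, 2023-01-18 through 2023-01-22, 2023-01-29 through 2023-01-29, 2023-02-03 through 2023-02-06, 2023-02-08 through 2023-02-10.

2023-01-15 through 2023-01-16, 2023-01-18 through 2023-01-22, 2023-01-29 through 2023-01-29, 2023-02-03 through 2023-02-06, 2023-02-08 through 2023-02-10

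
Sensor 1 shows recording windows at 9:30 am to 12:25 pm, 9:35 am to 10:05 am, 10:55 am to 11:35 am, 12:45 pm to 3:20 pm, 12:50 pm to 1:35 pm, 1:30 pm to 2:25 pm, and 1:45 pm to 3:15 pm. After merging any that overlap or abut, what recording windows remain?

9:35 am–10:05 am overlaps/touches 9:30 am–12:25 pm → extend to 9:30 am–12:25 pm.
10:55 am–11:35 am overlaps/touches 9:30 am–12:25 pm → extend to 9:30 am–12:25 pm.
12:45 pm–3:20 pm is disjoint → start new block.
12:50 pm–1:35 pm overlaps/touches 12:45 pm–3:20 pm → extend to 12:45 pm–3:20 pm.
1:30 pm–2:25 pm overlaps/touches 12:45 pm–3:20 pm → extend to 12:45 pm–3:20 pm.
1:45 pm–3:15 pm overlaps/touches 12:45 pm–3:20 pm → extend to 12:45 pm–3:20 pm.

9:30 am–12:25 pm, 12:45 pm–3:20 pm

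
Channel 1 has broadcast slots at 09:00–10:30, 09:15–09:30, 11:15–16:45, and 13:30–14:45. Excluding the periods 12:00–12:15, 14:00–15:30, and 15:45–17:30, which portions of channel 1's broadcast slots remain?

09:00–10:30, 11:15–12:00, 12:15–14:00, 15:30–15:45

A, merged: 09:00–10:30, 11:15–16:45.
09:00–10:30 is untouched.
11:15–16:45 with B removed leaves 11:15–12:00, 12:15–14:00, 15:30–15:45.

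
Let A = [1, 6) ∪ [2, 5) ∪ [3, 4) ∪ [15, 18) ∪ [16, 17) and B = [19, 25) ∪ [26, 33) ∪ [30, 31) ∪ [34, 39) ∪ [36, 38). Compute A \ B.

First set merges to [1, 6), [15, 18).
Second set merges to [19, 25), [26, 33), [34, 39).
[1, 6): nothing removed.
[15, 18): nothing removed.

[1, 6) ∪ [15, 18)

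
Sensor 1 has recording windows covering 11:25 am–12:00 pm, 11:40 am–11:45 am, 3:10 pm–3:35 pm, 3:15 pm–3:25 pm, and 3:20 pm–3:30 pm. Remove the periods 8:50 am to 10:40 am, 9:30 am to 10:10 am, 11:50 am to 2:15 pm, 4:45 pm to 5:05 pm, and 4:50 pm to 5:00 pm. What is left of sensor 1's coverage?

A, merged: 11:25 am–12:00 pm, 3:10 pm–3:35 pm.
B, merged: 8:50 am–10:40 am, 11:50 am–2:15 pm, 4:45 pm–5:05 pm.
11:25 am–12:00 pm minus B → 11:25 am–11:50 am.
3:10 pm–3:35 pm: no B overlap → unchanged.

11:25 am–11:50 am, 3:10 pm–3:35 pm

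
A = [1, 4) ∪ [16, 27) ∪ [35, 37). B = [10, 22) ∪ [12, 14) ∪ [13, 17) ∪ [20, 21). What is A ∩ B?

B, merged: [10, 22).
[1, 4): no overlap with the second set.
[16, 27) meets the second set on [16, 22).
[35, 37): no overlap with the second set.

[16, 22)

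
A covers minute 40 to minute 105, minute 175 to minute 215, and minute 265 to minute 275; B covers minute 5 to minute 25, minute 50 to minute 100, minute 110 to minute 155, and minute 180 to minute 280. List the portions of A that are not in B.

minute 40 to minute 105 with B removed leaves minute 40 to minute 50, minute 100 to minute 105.
minute 175 to minute 215 with B removed leaves minute 175 to minute 180.
minute 265 to minute 275 lies entirely inside B → drops out.

minute 40 to minute 50, minute 100 to minute 105, minute 175 to minute 180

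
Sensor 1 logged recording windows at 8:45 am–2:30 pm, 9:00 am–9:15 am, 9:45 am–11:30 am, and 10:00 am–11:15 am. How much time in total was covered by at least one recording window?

Merged: 8:45 am–2:30 pm.
Length: 5 h 45 min.

5 h 45 min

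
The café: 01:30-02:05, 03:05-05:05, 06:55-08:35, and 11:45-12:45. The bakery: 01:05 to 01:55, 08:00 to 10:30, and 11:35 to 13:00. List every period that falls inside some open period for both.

01:30–02:05 overlaps B on 01:30–01:55.
03:05–05:05 falls entirely outside B.
06:55–08:35 overlaps B on 08:00–08:35.
11:45–12:45 overlaps B on 11:45–12:45.

01:30–01:55, 08:00–08:35, 11:45–12:45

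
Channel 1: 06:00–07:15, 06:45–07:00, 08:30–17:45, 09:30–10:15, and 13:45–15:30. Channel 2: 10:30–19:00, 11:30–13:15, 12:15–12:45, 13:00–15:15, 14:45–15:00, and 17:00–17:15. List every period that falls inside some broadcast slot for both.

Merge the first list: 06:00–07:15, 08:30–17:45.
Merge the second list: 10:30–19:00.
06:00–07:15 falls entirely outside B.
08:30–17:45 overlaps B on 10:30–17:45.

10:30–17:45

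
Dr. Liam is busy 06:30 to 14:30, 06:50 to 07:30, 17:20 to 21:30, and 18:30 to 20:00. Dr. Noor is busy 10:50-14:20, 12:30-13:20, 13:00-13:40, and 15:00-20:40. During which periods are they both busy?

10:50–14:20, 17:20–20:40

Merge the first list: 06:30–14:30, 17:20–21:30.
Merge the second list: 10:50–14:20, 15:00–20:40.
06:30–14:30 overlaps B on 10:50–14:20.
17:20–21:30 overlaps B on 17:20–20:40.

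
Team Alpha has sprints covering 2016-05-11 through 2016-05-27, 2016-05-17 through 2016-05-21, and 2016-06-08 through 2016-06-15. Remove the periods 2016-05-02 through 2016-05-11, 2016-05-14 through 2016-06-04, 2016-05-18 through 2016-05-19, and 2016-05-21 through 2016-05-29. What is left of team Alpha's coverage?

2016-05-12 through 2016-05-13, 2016-06-08 through 2016-06-15

Merge the first list: 2016-05-11 through 2016-05-27, 2016-06-08 through 2016-06-15.
Merge the second list: 2016-05-02 through 2016-05-11, 2016-05-14 through 2016-06-04.
2016-05-11 through 2016-05-27 \ B = 2016-05-12 through 2016-05-13.
2016-06-08 through 2016-06-15: nothing removed.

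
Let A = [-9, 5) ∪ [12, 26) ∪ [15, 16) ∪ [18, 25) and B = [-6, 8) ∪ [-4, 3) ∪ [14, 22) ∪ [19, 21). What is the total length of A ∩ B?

Merge the first list: [-9, 5), [12, 26).
Merge the second list: [-6, 8), [14, 22).
A ∩ B = [-6, 5), [14, 22).
Total: 11 + 8 = 19.

19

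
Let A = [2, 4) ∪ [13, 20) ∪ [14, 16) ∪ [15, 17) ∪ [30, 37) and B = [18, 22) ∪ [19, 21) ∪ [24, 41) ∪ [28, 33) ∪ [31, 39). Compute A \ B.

[2, 4) ∪ [13, 18)

A, merged: [2, 4), [13, 20), [30, 37).
B, merged: [18, 22), [24, 41).
[2, 4) is untouched.
[13, 20) with B removed leaves [13, 18).
[30, 37) lies entirely inside B → drops out.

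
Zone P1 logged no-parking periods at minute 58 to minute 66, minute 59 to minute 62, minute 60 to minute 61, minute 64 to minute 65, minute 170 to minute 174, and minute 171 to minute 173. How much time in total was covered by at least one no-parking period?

12 minutes

Merged: minute 58 to minute 66, minute 170 to minute 174.
Lengths: 8 minutes + 4 minutes = 12 minutes.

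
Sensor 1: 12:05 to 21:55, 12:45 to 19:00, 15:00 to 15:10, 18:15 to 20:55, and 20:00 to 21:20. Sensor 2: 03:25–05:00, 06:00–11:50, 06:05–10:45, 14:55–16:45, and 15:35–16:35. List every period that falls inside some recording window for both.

Merge the first list: 12:05–21:55.
Merge the second list: 03:25–05:00, 06:00–11:50, 14:55–16:45.
12:05–21:55 meets the second set on 14:55–16:45.

14:55–16:45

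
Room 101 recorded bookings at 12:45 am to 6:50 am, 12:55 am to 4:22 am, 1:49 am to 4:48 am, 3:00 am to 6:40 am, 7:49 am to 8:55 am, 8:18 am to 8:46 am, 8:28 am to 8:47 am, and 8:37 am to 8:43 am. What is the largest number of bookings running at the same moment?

At 3:00 am, 4 of the intervals are simultaneously active.
No point has more.

4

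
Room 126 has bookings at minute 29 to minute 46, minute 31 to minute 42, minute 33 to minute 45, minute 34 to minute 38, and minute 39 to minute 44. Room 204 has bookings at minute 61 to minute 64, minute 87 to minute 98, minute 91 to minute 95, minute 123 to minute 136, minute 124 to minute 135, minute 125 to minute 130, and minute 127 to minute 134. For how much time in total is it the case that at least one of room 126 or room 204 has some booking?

44 minutes

First set merges to minute 29 to minute 46.
Second set merges to minute 61 to minute 64, minute 87 to minute 98, minute 123 to minute 136.
A ∪ B = minute 29 to minute 46, minute 61 to minute 64, minute 87 to minute 98, minute 123 to minute 136.
Total: 17 minutes + 3 minutes + 11 minutes + 13 minutes = 44 minutes.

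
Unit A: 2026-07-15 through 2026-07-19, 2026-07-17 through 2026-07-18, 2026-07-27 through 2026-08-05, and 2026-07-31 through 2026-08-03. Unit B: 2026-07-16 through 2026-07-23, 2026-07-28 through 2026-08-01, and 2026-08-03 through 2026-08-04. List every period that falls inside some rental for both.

First set merges to 2026-07-15 through 2026-07-19, 2026-07-27 through 2026-08-05.
2026-07-15 through 2026-07-19 meets the second set on 2026-07-16 through 2026-07-19.
2026-07-27 through 2026-08-05 meets the second set on 2026-07-28 through 2026-08-01, 2026-08-03 through 2026-08-04.

2026-07-16 through 2026-07-19, 2026-07-28 through 2026-08-01, 2026-08-03 through 2026-08-04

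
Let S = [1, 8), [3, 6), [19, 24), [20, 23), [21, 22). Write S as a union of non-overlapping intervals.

[3, 6) overlaps/touches [1, 8) → extend to [1, 8).
[19, 24) is disjoint → start new block.
[20, 23) overlaps/touches [19, 24) → extend to [19, 24).
[21, 22) overlaps/touches [19, 24) → extend to [19, 24).

[1, 8) ∪ [19, 24)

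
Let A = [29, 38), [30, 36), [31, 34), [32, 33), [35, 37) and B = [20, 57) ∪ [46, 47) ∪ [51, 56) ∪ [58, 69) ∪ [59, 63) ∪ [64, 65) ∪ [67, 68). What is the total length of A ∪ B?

48

Merge the first list: [29, 38).
Merge the second list: [20, 57), [58, 69).
A ∪ B = [20, 57), [58, 69).
Total: 37 + 11 = 48.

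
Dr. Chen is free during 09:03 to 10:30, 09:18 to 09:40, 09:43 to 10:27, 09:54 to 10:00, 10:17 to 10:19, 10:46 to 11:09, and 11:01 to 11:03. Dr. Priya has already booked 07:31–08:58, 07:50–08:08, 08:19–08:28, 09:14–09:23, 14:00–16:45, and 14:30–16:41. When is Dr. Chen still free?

Merge the first list: 09:03–10:30, 10:46–11:09.
Merge the second list: 07:31–08:58, 09:14–09:23, 14:00–16:45.
09:03–10:30 \ B = 09:03–09:14, 09:23–10:30.
10:46–11:09: nothing removed.

09:03–09:14, 09:23–10:30, 10:46–11:09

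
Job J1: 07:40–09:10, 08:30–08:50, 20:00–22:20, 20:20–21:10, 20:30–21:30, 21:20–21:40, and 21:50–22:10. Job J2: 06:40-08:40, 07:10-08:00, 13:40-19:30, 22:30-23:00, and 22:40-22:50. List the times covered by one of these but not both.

06:40–07:40, 08:40–09:10, 13:40–19:30, 20:00–22:20, 22:30–23:00

Merge the first list: 07:40–09:10, 20:00–22:20.
Merge the second list: 06:40–08:40, 13:40–19:30, 22:30–23:00.
A \ B = 08:40–09:10, 20:00–22:20.
B \ A = 06:40–07:40, 13:40–19:30, 22:30–23:00.
Union of the two gives the symmetric difference.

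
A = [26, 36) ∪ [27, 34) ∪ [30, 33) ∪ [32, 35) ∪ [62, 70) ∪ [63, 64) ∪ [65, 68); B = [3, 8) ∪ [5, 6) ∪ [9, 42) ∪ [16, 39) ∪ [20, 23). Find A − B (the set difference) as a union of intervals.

First set merges to [26, 36), [62, 70).
Second set merges to [3, 8), [9, 42).
[26, 36): fully covered by B → removed.
[62, 70): no B overlap → unchanged.

[62, 70)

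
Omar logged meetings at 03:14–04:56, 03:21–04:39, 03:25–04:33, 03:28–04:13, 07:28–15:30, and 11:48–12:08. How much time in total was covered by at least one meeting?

9 h 44 min

Merged: 03:14–04:56, 07:28–15:30.
Lengths: 1 h 42 min + 8 h 2 min = 9 h 44 min.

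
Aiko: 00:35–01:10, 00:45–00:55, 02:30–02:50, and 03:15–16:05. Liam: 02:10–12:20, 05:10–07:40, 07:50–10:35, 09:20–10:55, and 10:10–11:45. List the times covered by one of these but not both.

00:35-01:10, 02:10-02:30, 02:50-03:15, 12:20-16:05

First set merges to 00:35-01:10, 02:30-02:50, 03:15-16:05.
Second set merges to 02:10-12:20.
A \ B = 00:35-01:10, 12:20-16:05.
B \ A = 02:10-02:30, 02:50-03:15.
Union of the two gives the symmetric difference.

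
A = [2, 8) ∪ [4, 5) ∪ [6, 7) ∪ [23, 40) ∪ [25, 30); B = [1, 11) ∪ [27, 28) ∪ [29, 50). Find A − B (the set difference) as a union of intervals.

[23, 27) ∪ [28, 29)

First set merges to [2, 8), [23, 40).
[2, 8) lies entirely inside B → drops out.
[23, 40) with B removed leaves [23, 27), [28, 29).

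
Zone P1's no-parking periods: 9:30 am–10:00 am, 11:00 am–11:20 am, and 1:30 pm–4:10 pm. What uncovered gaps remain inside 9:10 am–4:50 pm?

Covered (merged): 9:30 am–10:00 am, 11:00 am–11:20 am, 1:30 pm–4:10 pm.
Complement within 9:10 am–4:50 pm: 9:10 am–9:30 am, 10:00 am–11:00 am, 11:20 am–1:30 pm, 4:10 pm–4:50 pm.

9:10 am–9:30 am, 10:00 am–11:00 am, 11:20 am–1:30 pm, 4:10 pm–4:50 pm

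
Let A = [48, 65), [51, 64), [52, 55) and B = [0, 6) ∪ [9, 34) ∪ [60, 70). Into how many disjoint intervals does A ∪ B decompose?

3

A, merged: [48, 65).
A ∪ B = [0, 6), [9, 34), [48, 70).
That is 3 disjoint pieces.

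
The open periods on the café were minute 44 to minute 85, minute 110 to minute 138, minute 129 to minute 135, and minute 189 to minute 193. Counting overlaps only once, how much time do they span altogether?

Merged: minute 44 to minute 85, minute 110 to minute 138, minute 189 to minute 193.
Lengths: 41 minutes + 28 minutes + 4 minutes = 73 minutes.

73 minutes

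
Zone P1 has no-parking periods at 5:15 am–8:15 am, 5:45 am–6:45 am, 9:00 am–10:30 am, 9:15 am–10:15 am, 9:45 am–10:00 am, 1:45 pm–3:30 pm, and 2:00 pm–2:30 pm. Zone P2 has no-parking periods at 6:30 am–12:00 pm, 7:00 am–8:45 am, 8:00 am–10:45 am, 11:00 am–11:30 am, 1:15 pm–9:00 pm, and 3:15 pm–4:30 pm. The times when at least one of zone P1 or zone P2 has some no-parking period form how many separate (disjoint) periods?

2

A, merged: 5:15 am–8:15 am, 9:00 am–10:30 am, 1:45 pm–3:30 pm.
B, merged: 6:30 am–12:00 pm, 1:15 pm–9:00 pm.
A ∪ B = 5:15 am–12:00 pm, 1:15 pm–9:00 pm.
That is 2 disjoint pieces.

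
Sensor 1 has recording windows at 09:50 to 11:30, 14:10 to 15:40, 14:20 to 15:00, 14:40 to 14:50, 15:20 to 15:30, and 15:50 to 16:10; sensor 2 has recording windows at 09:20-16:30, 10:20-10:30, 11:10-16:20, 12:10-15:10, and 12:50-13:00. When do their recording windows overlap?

Merge the first list: 09:50–11:30, 14:10–15:40, 15:50–16:10.
Merge the second list: 09:20–16:30.
09:50–11:30 meets the second set on 09:50–11:30.
14:10–15:40 meets the second set on 14:10–15:40.
15:50–16:10 meets the second set on 15:50–16:10.

09:50–11:30, 14:10–15:40, 15:50–16:10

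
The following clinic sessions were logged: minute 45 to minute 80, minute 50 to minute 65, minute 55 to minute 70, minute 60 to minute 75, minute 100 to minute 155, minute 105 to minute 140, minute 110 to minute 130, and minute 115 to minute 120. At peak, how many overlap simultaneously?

At minute 60, 4 of the intervals are simultaneously active.
No point has more.

4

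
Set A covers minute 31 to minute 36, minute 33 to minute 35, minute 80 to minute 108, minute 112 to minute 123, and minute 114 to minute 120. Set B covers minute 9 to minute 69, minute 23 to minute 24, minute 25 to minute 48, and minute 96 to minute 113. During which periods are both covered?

A, merged: minute 31 to minute 36, minute 80 to minute 108, minute 112 to minute 123.
B, merged: minute 9 to minute 69, minute 96 to minute 113.
minute 31 to minute 36 meets the second set on minute 31 to minute 36.
minute 80 to minute 108 meets the second set on minute 96 to minute 108.
minute 112 to minute 123 meets the second set on minute 112 to minute 113.

minute 31 to minute 36, minute 96 to minute 108, minute 112 to minute 113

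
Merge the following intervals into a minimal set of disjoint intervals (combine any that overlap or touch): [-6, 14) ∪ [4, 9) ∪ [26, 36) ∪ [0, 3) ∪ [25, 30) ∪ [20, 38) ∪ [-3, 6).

[-6, 14) ∪ [20, 38)

Sort by start: [-6, 14), [-3, 6), [0, 3), [4, 9), [20, 38), [25, 30), [26, 36).
[-3, 6) overlaps/touches [-6, 14) → extend to [-6, 14).
[0, 3) overlaps/touches [-6, 14) → extend to [-6, 14).
[4, 9) overlaps/touches [-6, 14) → extend to [-6, 14).
[20, 38) is disjoint → start new block.
[25, 30) overlaps/touches [20, 38) → extend to [20, 38).
[26, 36) overlaps/touches [20, 38) → extend to [20, 38).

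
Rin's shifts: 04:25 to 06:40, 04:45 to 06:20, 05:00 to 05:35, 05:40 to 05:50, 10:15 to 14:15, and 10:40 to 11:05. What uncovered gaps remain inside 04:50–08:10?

06:40-08:10

The merged coverage is 04:25-06:40, 10:15-14:15.
Uncovered inside 04:50-08:10: 06:40-08:10.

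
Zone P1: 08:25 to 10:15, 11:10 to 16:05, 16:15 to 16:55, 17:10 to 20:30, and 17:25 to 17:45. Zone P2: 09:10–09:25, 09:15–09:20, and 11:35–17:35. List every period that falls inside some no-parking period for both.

First set merges to 08:25-10:15, 11:10-16:05, 16:15-16:55, 17:10-20:30.
Second set merges to 09:10-09:25, 11:35-17:35.
08:25-10:15 meets the second set on 09:10-09:25.
11:10-16:05 meets the second set on 11:35-16:05.
16:15-16:55 meets the second set on 16:15-16:55.
17:10-20:30 meets the second set on 17:10-17:35.

09:10-09:25, 11:35-16:05, 16:15-16:55, 17:10-17:35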